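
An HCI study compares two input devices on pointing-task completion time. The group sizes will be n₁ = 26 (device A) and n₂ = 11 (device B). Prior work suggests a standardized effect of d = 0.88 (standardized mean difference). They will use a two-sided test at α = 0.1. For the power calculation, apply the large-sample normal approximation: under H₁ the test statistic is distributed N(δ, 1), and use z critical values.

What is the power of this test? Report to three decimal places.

Power ≈ 0.789

Noncentrality parameter: λ = d / √(1/n₁ + 1/n₂) = 0.88 / √(1/26 + 1/11) = 2.4466
Two-sided α = 0.1 → critical value z_{0.05} = 1.645.
Power = Φ(λ − 1.645) + Φ(−λ − 1.645) = Φ(0.802) + Φ(-4.091) = 0.7887 + 0.0000 = 0.7887.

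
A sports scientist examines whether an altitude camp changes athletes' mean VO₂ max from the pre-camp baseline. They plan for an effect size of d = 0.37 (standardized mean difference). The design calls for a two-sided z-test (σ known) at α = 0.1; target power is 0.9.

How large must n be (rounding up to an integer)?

n = 63

For power 0.9 need Φ(δ − z_{0.05}) = 0.9, so δ = z_{0.05} + z_{0.10} = 1.645 + 1.282 = 2.926.
(The Φ(−δ − z_{α/2}) term is vanishingly small for δ > 0 and is dropped in the standard sample-size formula.)
δ = d·√n ⇒ n = (δ/d)² = (2.926 / 0.37)² = 62.56.
Rounding up, n = 63.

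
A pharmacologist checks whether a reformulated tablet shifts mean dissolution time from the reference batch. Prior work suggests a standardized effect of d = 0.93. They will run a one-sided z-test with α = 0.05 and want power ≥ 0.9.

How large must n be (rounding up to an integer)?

n = 10

For power 0.9 need Φ(δ − z_{0.05}) = 0.9, so δ = z_{0.05} + z_{0.10} = 1.645 + 1.282 = 2.926.
δ = d·√n ⇒ n = (δ/d)² = (2.926 / 0.93)² = 9.90.
Round up to the next whole unit.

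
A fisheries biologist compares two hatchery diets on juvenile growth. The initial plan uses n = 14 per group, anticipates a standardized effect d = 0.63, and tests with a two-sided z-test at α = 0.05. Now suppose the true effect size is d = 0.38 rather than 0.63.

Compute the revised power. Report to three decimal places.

Power ≈ 0.171

With d = 0.38: δ = d·√(n/2) = 0.38 × √(14/2) = 1.0054. Critical value z_{0.025} = 1.960.
Revised power = Φ(δ − 1.960) + Φ(−δ − 1.960) = Φ(-0.955) + Φ(-2.965) = 0.1699 + 0.0015 = 0.1714.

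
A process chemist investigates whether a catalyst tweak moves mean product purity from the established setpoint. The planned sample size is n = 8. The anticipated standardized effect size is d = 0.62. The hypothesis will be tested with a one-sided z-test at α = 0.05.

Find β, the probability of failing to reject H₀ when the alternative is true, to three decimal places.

β ≈ 0.457

Noncentrality parameter: δ = d·√n = 0.62 × √8 = 1.7536
One-sided α = 0.05 → critical value z_{0.05} = 1.645.
Power = P(Z > 1.645 − δ) = Φ(0.109) = 0.5433.
Type II error: β = 1 − power = 1 − 0.5433 = 0.4567.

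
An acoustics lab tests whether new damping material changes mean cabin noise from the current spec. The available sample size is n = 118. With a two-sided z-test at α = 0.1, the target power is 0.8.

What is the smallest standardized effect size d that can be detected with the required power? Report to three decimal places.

Required noncentrality: δ = z_{0.05} + z_{0.20} = 1.645 + 0.842 = 2.486.
(Lower-tail contribution to power is negligible for δ > 0.)
δ = d·√n ⇒ d = δ/√n = 2.486/√118 = 0.2289.

d ≈ 0.229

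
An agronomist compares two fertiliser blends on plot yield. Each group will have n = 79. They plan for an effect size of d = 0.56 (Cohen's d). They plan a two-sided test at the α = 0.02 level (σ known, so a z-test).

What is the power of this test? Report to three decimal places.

Noncentrality parameter: δ = d·√(n/2) = 0.56 × √(79/2) = 3.5195
Critical value for a two-sided test at α = 0.02: z_{α/2} = 2.326.
Power = Φ(δ − 2.326) + Φ(−δ − 2.326) = Φ(1.193) + Φ(-5.846) = 0.8836 + 0.0000 = 0.8836.

Power ≈ 0.884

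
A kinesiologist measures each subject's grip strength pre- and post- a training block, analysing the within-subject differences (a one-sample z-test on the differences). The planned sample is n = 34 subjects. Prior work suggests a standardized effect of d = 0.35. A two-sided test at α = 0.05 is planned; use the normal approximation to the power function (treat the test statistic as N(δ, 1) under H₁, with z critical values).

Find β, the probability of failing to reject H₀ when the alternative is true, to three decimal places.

β ≈ 0.468

Noncentrality parameter: δ = d·√n = 0.35 × √34 = 2.0408
Critical value for a two-sided test at α = 0.05: z_{α/2} = 1.960.
Power = Φ(δ − 1.960) + Φ(−δ − 1.960) = Φ(0.081) + Φ(-4.001) = 0.5322 + 0.0000 = 0.5323.
Type II error: β = 1 − power = 1 − 0.5323 = 0.4677.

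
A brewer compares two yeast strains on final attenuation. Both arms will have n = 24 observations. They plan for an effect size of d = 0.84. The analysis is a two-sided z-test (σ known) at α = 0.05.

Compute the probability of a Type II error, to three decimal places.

β ≈ 0.171

Noncentrality parameter: δ = d·√(n/2) = 0.84 × √(24/2) = 2.9098
Two-sided α = 0.05 → critical value z_{0.025} = 1.960.
Power = Φ(δ − 1.960) + Φ(−δ − 1.960) = Φ(0.950) + Φ(-4.870) = 0.8289 + 0.0000 = 0.8289.
Type II error: β = 1 − power = 1 − 0.8289 = 0.1711.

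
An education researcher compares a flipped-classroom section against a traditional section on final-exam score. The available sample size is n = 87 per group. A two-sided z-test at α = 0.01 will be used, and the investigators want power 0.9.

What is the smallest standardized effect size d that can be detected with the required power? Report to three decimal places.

Required noncentrality: δ = z_{0.005} + z_{0.10} = 2.576 + 1.282 = 3.857.
(Lower-tail contribution to power is negligible for δ > 0.)
δ = d·√(n/2) ⇒ d = δ/√(n/2) = 3.857/√(87/2) = 0.5849.

d ≈ 0.585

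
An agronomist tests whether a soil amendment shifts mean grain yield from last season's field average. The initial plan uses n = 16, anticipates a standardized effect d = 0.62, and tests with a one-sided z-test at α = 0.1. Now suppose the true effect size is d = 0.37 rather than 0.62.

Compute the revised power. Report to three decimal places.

Power ≈ 0.579

With d = 0.37: δ = d·√n = 0.37 × √16 = 1.4800. Critical value z_{0.1} = 1.282.
Revised power = P(Z > 1.282 − δ) = Φ(0.198) = 0.5787.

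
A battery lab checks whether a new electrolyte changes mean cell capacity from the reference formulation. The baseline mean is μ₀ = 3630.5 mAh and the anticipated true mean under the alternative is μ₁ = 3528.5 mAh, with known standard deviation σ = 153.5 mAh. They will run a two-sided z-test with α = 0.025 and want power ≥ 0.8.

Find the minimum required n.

Standardized effect: d = |μ₁ − μ₀| / σ = |3528.5 − 3630.5| / 153.5 = 0.6645
For power 0.8 need Φ(δ − z_{0.0125}) = 0.8, so δ = z_{0.0125} + z_{0.20} = 2.241 + 0.842 = 3.083.
(For δ > 0 the lower-tail rejection region contributes negligibly to power, so the one-term inversion is standard.)
δ = d·√n ⇒ n = (δ/d)² = (3.083 / 0.6645)² = 21.53.
Round up to the next whole unit.

n = 22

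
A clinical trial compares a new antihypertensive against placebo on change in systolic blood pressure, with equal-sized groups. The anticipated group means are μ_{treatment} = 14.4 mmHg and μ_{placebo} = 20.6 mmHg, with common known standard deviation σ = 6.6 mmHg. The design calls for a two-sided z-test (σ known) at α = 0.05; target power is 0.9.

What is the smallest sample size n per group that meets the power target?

Standardized effect: d = |μ_{treatment} − μ_{placebo}| / σ = |14.4 − 20.6| / 6.6 = 0.9394
Set Φ(δ − 1.960) = 0.9; then δ − 1.960 = Φ⁻¹(0.9) = 1.282, giving δ = 3.242.
(The Φ(−δ − z_{α/2}) term is vanishingly small for δ > 0 and is dropped in the standard sample-size formula.)
δ = d·√(n/2) ⇒ n = 2(δ/d)² = 2 × (3.242 / 0.9394)² = 23.81.
Round up to the next whole unit.

n = 24 per group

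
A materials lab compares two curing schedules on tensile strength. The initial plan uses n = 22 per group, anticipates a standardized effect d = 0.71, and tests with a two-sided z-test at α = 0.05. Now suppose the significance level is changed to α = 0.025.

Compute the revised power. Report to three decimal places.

δ = d·√(n/2) = 0.71 × √(22/2) = 2.3548 (unchanged). New critical value: z_{0.0125} = 2.241.
Revised power = Φ(δ − 2.241) + Φ(−δ − 2.241) = Φ(0.113) + Φ(-4.596) = 0.5451 + 0.0000 = 0.5451.

Power ≈ 0.545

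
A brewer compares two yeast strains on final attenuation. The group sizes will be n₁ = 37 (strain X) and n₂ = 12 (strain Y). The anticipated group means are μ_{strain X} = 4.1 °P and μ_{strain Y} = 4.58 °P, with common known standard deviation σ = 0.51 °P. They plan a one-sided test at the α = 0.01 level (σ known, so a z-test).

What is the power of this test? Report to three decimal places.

Power ≈ 0.694

Standardized effect: d = |μ_{strain X} − μ_{strain Y}| / σ = |4.1 − 4.58| / 0.51 = 0.9412
Noncentrality parameter: δ = d / √(1/n₁ + 1/n₂) = 0.9412 / √(1/37 + 1/12) = 2.8331
Critical value for a one-sided test at α = 0.01: z_α = 2.326.
Power = P(Z > 2.326 − δ) = Φ(0.507) = 0.6938.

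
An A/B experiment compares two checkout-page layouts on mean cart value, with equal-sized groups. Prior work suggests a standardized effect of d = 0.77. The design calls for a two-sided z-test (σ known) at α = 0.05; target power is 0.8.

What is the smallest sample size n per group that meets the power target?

For power 0.8 need Φ(δ − z_{0.025}) = 0.8, so δ = z_{0.025} + z_{0.20} = 1.960 + 0.842 = 2.802.
(The Φ(−δ − z_{α/2}) term is vanishingly small for δ > 0 and is dropped in the standard sample-size formula.)
δ = d·√(n/2) ⇒ n = 2(δ/d)² = 2 × (2.802 / 0.77)² = 26.48.
Rounding up, n = 27 per group.

n = 27 per group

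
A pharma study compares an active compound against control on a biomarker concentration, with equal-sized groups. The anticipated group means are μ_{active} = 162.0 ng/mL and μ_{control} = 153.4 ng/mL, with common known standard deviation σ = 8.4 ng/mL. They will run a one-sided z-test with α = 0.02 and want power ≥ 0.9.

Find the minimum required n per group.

n = 22 per group

Standardized effect: d = |μ_{active} − μ_{control}| / σ = |162.0 − 153.4| / 8.4 = 1.0238
Set Φ(δ − 2.054) = 0.9; then δ − 2.054 = Φ⁻¹(0.9) = 1.282, giving δ = 3.335.
δ = d·√(n/2) ⇒ n = 2(δ/d)² = 2 × (3.335 / 1.0238)² = 21.23.
Rounding up, n = 22 per group.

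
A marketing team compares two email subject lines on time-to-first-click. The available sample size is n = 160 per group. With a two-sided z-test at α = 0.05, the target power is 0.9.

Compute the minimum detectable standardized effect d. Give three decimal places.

d ≈ 0.362

Required noncentrality: δ = z_{0.025} + z_{0.10} = 1.960 + 1.282 = 3.242.
(Lower-tail contribution to power is negligible for δ > 0.)
δ = d·√(n/2) ⇒ d = δ/√(n/2) = 3.242/√(160/2) = 0.3624.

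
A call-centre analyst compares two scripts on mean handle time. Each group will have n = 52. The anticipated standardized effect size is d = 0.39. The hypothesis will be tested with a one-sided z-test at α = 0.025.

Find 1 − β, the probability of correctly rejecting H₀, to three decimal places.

Power ≈ 0.511

Noncentrality parameter: δ = d·√(n/2) = 0.39 × √(52/2) = 1.9886
One-sided α = 0.025 → critical value z_{0.025} = 1.960.
Power = P(Z > 1.960 − δ) = Φ(0.029) = 0.5114.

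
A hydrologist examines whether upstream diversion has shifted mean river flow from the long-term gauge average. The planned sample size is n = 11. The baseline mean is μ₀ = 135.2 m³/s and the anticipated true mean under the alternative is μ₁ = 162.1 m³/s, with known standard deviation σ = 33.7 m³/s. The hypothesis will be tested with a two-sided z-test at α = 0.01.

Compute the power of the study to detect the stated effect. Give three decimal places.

Standardized effect: d = |μ₁ − μ₀| / σ = |162.1 − 135.2| / 33.7 = 0.7982
Noncentrality parameter: λ = d·√n = 0.7982 × √11 = 2.6474
Critical value for a two-sided test at α = 0.01: z_{α/2} = 2.576.
Power = Φ(λ − 2.576) + Φ(−λ − 2.576) = Φ(0.072) + Φ(-5.223) = 0.5285 + 0.0000 = 0.5285.

Power ≈ 0.529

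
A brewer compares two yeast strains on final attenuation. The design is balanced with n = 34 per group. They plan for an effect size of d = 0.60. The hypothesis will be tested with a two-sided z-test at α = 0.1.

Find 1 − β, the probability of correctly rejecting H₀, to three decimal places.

Power ≈ 0.796

Noncentrality parameter: δ = d·√(n/2) = 0.60 × √(34/2) = 2.4739
Two-sided α = 0.1 → critical value z_{0.05} = 1.645.
Power = Φ(δ − 1.645) + Φ(−δ − 1.645) = Φ(0.829) + Φ(-4.119) = 0.7965 + 0.0000 = 0.7965.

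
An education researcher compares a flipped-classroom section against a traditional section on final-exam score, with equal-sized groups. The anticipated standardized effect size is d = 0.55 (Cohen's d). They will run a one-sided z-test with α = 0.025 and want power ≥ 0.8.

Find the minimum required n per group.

n = 52 per group

For power 0.8 need Φ(δ − z_{0.025}) = 0.8, so δ = z_{0.025} + z_{0.20} = 1.960 + 0.842 = 2.802.
δ = d·√(n/2) ⇒ n = 2(δ/d)² = 2 × (2.802 / 0.55)² = 51.89.
Round up to the next whole unit.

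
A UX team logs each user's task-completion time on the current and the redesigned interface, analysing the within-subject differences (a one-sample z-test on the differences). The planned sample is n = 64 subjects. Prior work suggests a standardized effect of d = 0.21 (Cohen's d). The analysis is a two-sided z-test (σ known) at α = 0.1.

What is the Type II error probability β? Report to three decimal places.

β ≈ 0.486

Noncentrality parameter: δ = d·√n = 0.21 × √64 = 1.6800
Critical value for a two-sided test at α = 0.1: z_{α/2} = 1.645.
Power = Φ(δ − 1.645) + Φ(−δ − 1.645) = Φ(0.035) + Φ(-3.325) = 0.5140 + 0.0004 = 0.5145.
Type II error: β = 1 − power = 1 − 0.5145 = 0.4855.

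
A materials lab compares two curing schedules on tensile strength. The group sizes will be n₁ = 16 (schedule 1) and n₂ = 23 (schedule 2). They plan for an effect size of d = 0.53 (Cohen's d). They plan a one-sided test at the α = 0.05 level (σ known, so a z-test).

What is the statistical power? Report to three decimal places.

Noncentrality parameter: λ = d / √(1/n₁ + 1/n₂) = 0.53 / √(1/16 + 1/23) = 1.6280
One-sided α = 0.05 → critical value z_{0.05} = 1.645.
Power = P(Z > 1.645 − λ) = Φ(-0.017) = 0.4933.

Power ≈ 0.493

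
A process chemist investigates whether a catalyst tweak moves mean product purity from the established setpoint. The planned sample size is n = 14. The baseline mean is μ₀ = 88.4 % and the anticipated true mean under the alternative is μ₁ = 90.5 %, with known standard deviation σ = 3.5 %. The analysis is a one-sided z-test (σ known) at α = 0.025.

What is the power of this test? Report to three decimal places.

Standardized effect: d = |μ₁ − μ₀| / σ = |90.5 − 88.4| / 3.5 = 0.6000
Noncentrality parameter: δ = d·√n = 0.6000 × √14 = 2.2450
Critical value for a one-sided test at α = 0.025: z_α = 1.960.
Power = Φ(δ − 1.960) = Φ(0.285) = 0.6122.

Power ≈ 0.612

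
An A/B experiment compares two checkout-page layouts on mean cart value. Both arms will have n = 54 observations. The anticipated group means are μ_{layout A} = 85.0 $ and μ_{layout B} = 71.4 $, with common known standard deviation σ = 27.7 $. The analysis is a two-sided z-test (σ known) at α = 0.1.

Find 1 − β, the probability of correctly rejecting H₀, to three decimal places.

Power ≈ 0.818

Standardized effect: d = |μ_{layout A} − μ_{layout B}| / σ = |85.0 − 71.4| / 27.7 = 0.4910
Noncentrality parameter: δ = d·√(n/2) = 0.4910 × √(54/2) = 2.5512
Critical value for a two-sided test at α = 0.1: z_{α/2} = 1.645.
Power = Φ(δ − 1.645) + Φ(−δ − 1.645) = Φ(0.906) + Φ(-4.196) = 0.8176 + 0.0000 = 0.8176.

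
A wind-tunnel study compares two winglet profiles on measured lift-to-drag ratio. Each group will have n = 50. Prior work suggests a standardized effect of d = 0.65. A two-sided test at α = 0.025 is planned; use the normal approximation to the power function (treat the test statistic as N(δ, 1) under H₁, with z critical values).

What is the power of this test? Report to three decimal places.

Noncentrality parameter: δ = d·√(n/2) = 0.65 × √(50/2) = 3.2500
Critical value for a two-sided test at α = 0.025: z_{α/2} = 2.241.
Power = Φ(δ − 2.241) + Φ(−δ − 2.241) = Φ(1.009) + Φ(-5.491) = 0.8434 + 0.0000 = 0.8434.

Power ≈ 0.843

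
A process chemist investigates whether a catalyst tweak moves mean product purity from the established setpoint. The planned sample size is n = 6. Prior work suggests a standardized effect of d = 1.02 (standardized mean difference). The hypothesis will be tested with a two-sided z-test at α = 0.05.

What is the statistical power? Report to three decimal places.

Noncentrality parameter: δ = d·√n = 1.02 × √6 = 2.4985
Critical value for a two-sided test at α = 0.05: z_{α/2} = 1.960.
Power = Φ(δ − 1.960) + Φ(−δ − 1.960) = Φ(0.539) + Φ(-4.458) = 0.7049 + 0.0000 = 0.7049.

Power ≈ 0.705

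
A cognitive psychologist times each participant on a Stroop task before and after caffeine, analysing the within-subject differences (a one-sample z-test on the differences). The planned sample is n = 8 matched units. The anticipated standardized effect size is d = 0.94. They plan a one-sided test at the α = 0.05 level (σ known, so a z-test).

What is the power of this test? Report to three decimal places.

Power ≈ 0.845

Noncentrality parameter: δ = d·√n = 0.94 × √8 = 2.6587
Critical value for a one-sided test at α = 0.05: z_α = 1.645.
Power = Φ(δ − 1.645) = Φ(1.014) = 0.8447.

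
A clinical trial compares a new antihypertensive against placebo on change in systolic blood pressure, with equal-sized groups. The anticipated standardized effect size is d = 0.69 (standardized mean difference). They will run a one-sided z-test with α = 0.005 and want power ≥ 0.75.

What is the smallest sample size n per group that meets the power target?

Set Φ(δ − 2.576) = 0.75; then δ − 2.576 = Φ⁻¹(0.75) = 0.674, giving δ = 3.250.
δ = d·√(n/2) ⇒ n = 2(δ/d)² = 2 × (3.250 / 0.69)² = 44.38.
Rounding up, n = 45 per group.

n = 45 per group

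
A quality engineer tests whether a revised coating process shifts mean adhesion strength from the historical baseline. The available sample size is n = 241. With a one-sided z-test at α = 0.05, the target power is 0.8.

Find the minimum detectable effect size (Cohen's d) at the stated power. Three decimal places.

Required noncentrality: δ = z_{0.05} + z_{0.20} = 1.645 + 0.842 = 2.486.
δ = d·√n ⇒ d = δ/√n = 2.486/√241 = 0.1602.

d ≈ 0.160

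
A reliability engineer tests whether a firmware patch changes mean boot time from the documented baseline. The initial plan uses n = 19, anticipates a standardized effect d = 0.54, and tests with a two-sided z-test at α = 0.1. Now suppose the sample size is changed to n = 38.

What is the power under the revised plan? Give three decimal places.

With n = 38: δ = d·√n = 0.54 × √38 = 3.3288. Critical value z_{0.05} = 1.645.
Revised power = Φ(δ − 1.645) + Φ(−δ − 1.645) = Φ(1.684) + Φ(-4.974) = 0.9539 + 0.0000 = 0.9539.

Power ≈ 0.954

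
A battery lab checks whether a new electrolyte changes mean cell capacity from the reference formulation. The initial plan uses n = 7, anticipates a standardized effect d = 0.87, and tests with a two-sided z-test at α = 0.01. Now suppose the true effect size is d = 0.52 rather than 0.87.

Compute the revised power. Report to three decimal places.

With d = 0.52: δ = d·√n = 0.52 × √7 = 1.3758. Critical value z_{0.005} = 2.576.
Revised power = Φ(δ − 2.576) + Φ(−δ − 2.576) = Φ(-1.200) + Φ(-3.952) = 0.1151 + 0.0000 = 0.1151.

Power ≈ 0.115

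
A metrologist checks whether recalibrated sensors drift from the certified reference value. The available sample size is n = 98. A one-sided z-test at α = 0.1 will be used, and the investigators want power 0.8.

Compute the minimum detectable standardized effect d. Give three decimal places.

d ≈ 0.214

Required noncentrality: δ = z_{0.1} + z_{0.20} = 1.282 + 0.842 = 2.123.
δ = d·√n ⇒ d = δ/√n = 2.123/√98 = 0.2145.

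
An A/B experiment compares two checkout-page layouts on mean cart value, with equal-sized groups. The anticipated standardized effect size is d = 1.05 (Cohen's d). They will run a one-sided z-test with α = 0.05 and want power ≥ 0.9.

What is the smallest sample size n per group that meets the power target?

n = 16 per group

Set Φ(δ − 1.645) = 0.9; then δ − 1.645 = Φ⁻¹(0.9) = 1.282, giving δ = 2.926.
δ = d·√(n/2) ⇒ n = 2(δ/d)² = 2 × (2.926 / 1.05)² = 15.54.
Rounding up, n = 16 per group.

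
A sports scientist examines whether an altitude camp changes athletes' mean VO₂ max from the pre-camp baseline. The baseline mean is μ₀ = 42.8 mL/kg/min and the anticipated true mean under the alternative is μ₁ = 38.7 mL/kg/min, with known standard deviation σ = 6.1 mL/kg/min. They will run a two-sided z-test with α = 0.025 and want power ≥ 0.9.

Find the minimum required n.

Standardized effect: d = |μ₁ − μ₀| / σ = |38.7 − 42.8| / 6.1 = 0.6721
Set Φ(δ − 2.241) = 0.9; then δ − 2.241 = Φ⁻¹(0.9) = 1.282, giving δ = 3.523.
(Ignoring the negligible lower-tail rejection probability gives the usual closed-form inversion.)
δ = d·√n ⇒ n = (δ/d)² = (3.523 / 0.6721)² = 27.47.
Rounding up, n = 28.

n = 28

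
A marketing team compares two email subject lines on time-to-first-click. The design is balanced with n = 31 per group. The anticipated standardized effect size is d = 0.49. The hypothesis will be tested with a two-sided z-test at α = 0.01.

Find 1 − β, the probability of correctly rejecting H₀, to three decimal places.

Power ≈ 0.259

Noncentrality parameter: δ = d·√(n/2) = 0.49 × √(31/2) = 1.9291
Two-sided α = 0.01 → critical value z_{0.005} = 2.576.
Power = Φ(δ − 2.576) + Φ(−δ − 2.576) = Φ(-0.647) + Φ(-4.505) = 0.2589 + 0.0000 = 0.2589.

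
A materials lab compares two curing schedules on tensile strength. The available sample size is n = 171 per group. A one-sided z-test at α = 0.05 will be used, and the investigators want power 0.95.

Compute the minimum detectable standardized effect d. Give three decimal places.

d ≈ 0.356

Required noncentrality: δ = z_{0.05} + z_{0.05} = 1.645 + 1.645 = 3.290.
δ = d·√(n/2) ⇒ d = δ/√(n/2) = 3.290/√(171/2) = 0.3558.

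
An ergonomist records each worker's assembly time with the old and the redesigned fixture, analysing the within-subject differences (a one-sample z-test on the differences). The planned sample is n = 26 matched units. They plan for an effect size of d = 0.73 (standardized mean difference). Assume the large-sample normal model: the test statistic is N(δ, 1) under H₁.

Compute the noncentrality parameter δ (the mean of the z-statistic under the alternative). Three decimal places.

The noncentrality parameter scales effect size by the design's sample-size factor: δ = d·√n = 0.73 × √26 = 3.7223

δ ≈ 3.722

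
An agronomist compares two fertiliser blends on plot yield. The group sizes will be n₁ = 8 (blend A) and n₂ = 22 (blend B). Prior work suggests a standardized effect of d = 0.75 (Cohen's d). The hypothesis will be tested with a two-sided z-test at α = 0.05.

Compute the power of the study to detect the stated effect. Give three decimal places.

Power ≈ 0.443

Noncentrality parameter: δ = d / √(1/n₁ + 1/n₂) = 0.75 / √(1/8 + 1/22) = 1.8166
Critical value for a two-sided test at α = 0.05: z_{α/2} = 1.960.
Power = Φ(δ − 1.960) + Φ(−δ − 1.960) = Φ(-0.143) + Φ(-3.777) = 0.4430 + 0.0001 = 0.4431.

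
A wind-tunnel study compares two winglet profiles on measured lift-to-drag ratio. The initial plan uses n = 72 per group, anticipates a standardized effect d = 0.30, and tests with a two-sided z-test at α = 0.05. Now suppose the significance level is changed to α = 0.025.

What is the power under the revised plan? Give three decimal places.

δ = d·√(n/2) = 0.30 × √(72/2) = 1.8000 (unchanged). New critical value: z_{0.0125} = 2.241.
Revised power = Φ(δ − 2.241) + Φ(−δ − 2.241) = Φ(-0.441) + Φ(-4.041) = 0.3295 + 0.0000 = 0.3295.

Power ≈ 0.329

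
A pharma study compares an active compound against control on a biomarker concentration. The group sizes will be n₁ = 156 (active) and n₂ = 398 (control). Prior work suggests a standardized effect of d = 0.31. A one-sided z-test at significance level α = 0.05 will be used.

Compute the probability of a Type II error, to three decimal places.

β ≈ 0.051

Noncentrality parameter: δ = d / √(1/n₁ + 1/n₂) = 0.31 / √(1/156 + 1/398) = 3.2818
Critical value for a one-sided test at α = 0.05: z_α = 1.645.
Power = P(Z > 1.645 − δ) = Φ(1.637) = 0.9492.
Type II error: β = 1 − power = 1 − 0.9492 = 0.0508.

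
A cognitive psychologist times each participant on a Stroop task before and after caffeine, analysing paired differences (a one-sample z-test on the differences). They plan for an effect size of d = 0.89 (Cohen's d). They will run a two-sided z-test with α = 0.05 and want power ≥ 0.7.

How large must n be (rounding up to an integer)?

n = 8

For power 0.7 need Φ(δ − z_{0.025}) = 0.7, so δ = z_{0.025} + z_{0.30} = 1.960 + 0.524 = 2.484.
(The Φ(−δ − z_{α/2}) term is vanishingly small for δ > 0 and is dropped in the standard sample-size formula.)
δ = d·√n ⇒ n = (δ/d)² = (2.484 / 0.89)² = 7.79.
Rounding up, n = 8.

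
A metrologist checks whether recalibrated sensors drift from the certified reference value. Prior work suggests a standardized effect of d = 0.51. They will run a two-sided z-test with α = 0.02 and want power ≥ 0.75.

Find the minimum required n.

Set Φ(δ − 2.326) = 0.75; then δ − 2.326 = Φ⁻¹(0.75) = 0.674, giving δ = 3.001.
(For δ > 0 the lower-tail rejection region contributes negligibly to power, so the one-term inversion is standard.)
δ = d·√n ⇒ n = (δ/d)² = (3.001 / 0.51)² = 34.62.
Round up to the next whole unit.

n = 35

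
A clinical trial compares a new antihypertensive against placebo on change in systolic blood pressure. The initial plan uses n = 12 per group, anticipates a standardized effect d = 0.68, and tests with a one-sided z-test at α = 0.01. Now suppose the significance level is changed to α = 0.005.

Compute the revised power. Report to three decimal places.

Power ≈ 0.181

δ = d·√(n/2) = 0.68 × √(12/2) = 1.6657 (unchanged). New critical value: z_{0.005} = 2.576.
Revised power = P(Z > 2.576 − δ) = Φ(-0.910) = 0.1814.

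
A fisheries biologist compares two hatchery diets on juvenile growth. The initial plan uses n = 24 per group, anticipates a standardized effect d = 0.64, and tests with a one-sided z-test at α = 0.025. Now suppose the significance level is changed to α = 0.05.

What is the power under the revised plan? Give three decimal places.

Power ≈ 0.716

δ = d·√(n/2) = 0.64 × √(24/2) = 2.2170 (unchanged). New critical value: z_{0.05} = 1.645.
Revised power = Φ(δ − 1.645) = Φ(0.572) = 0.7164.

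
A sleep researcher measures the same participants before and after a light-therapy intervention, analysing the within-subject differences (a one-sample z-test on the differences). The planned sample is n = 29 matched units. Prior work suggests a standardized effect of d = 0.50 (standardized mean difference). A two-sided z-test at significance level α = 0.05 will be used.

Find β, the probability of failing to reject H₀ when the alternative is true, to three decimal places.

Noncentrality parameter: δ = d·√n = 0.50 × √29 = 2.6926
Critical value for a two-sided test at α = 0.05: z_{α/2} = 1.960.
Power = Φ(δ − 1.960) + Φ(−δ − 1.960) = Φ(0.733) + Φ(-4.653) = 0.7681 + 0.0000 = 0.7681.
Type II error: β = 1 − power = 1 − 0.7681 = 0.2319.

β ≈ 0.232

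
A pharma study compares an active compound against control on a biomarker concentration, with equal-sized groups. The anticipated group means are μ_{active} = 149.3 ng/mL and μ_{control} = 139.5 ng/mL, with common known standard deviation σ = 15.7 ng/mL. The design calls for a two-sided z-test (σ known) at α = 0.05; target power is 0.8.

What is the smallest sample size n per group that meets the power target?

n = 41 per group

Standardized effect: d = |μ_{active} − μ_{control}| / σ = |149.3 − 139.5| / 15.7 = 0.6242
For power 0.8 need Φ(δ − z_{0.025}) = 0.8, so δ = z_{0.025} + z_{0.20} = 1.960 + 0.842 = 2.802.
(For δ > 0 the lower-tail rejection region contributes negligibly to power, so the one-term inversion is standard.)
δ = d·√(n/2) ⇒ n = 2(δ/d)² = 2 × (2.802 / 0.6242)² = 40.29.
Round up to the next whole unit.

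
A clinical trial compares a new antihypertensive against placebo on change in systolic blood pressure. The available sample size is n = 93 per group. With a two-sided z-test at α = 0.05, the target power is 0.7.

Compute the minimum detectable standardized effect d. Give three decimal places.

Required noncentrality: δ = z_{0.025} + z_{0.30} = 1.960 + 0.524 = 2.484.
(Lower-tail contribution to power is negligible for δ > 0.)
δ = d·√(n/2) ⇒ d = δ/√(n/2) = 2.484/√(93/2) = 0.3643.

d ≈ 0.364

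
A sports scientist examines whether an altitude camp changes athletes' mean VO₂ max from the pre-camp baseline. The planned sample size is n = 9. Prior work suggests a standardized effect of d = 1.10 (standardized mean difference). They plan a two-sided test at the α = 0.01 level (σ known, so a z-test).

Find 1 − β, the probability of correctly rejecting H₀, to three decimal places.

Noncentrality parameter: δ = d·√n = 1.10 × √9 = 3.3000
Two-sided α = 0.01 → critical value z_{0.005} = 2.576.
Power = Φ(δ − 2.576) + Φ(−δ − 2.576) = Φ(0.724) + Φ(-5.876) = 0.7655 + 0.0000 = 0.7655.

Power ≈ 0.766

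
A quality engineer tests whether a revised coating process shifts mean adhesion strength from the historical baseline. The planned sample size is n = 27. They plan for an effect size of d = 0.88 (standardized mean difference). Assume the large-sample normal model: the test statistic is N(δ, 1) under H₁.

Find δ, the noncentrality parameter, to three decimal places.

δ ≈ 4.573

δ = d·√n = 0.88 × √27 = 4.5726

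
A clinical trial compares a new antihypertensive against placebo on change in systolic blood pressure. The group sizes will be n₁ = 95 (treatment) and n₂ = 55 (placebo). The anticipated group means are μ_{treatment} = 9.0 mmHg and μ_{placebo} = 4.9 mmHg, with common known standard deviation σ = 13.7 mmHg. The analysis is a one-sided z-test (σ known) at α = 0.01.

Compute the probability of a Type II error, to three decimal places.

Standardized effect: d = |μ_{treatment} − μ_{placebo}| / σ = |9.0 − 4.9| / 13.7 = 0.2993
Noncentrality parameter: δ = d / √(1/n₁ + 1/n₂) = 0.2993 / √(1/95 + 1/55) = 1.7663
One-sided α = 0.01 → critical value z_{0.01} = 2.326.
Power = P(Z > 2.326 − δ) = Φ(-0.560) = 0.2877.
Type II error: β = 1 − power = 1 − 0.2877 = 0.7123.

β ≈ 0.712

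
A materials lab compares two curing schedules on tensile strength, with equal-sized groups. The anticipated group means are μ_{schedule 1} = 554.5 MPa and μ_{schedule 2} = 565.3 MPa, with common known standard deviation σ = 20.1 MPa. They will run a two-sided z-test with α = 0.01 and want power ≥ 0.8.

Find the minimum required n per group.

n = 81 per group

Standardized effect: d = |μ_{schedule 1} − μ_{schedule 2}| / σ = |554.5 − 565.3| / 20.1 = 0.5373
For power 0.8 need Φ(δ − z_{0.005}) = 0.8, so δ = z_{0.005} + z_{0.20} = 2.576 + 0.842 = 3.417.
(For δ > 0 the lower-tail rejection region contributes negligibly to power, so the one-term inversion is standard.)
δ = d·√(n/2) ⇒ n = 2(δ/d)² = 2 × (3.417 / 0.5373)² = 80.91.
Rounding up, n = 81 per group.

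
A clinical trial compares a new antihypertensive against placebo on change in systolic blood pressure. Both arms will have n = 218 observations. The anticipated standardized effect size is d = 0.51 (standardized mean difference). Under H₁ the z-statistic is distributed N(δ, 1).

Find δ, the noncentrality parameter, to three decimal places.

δ = d·√(n/2) = 0.51 × √(218/2) = 5.3246

δ ≈ 5.325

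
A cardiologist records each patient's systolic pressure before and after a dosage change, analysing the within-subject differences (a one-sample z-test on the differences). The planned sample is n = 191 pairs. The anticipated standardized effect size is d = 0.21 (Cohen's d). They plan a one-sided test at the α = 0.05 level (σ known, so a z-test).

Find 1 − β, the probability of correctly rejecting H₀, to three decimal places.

Noncentrality parameter: δ = d·√n = 0.21 × √191 = 2.9023
One-sided α = 0.05 → critical value z_{0.05} = 1.645.
Power = Φ(δ − 1.645) = Φ(1.257) = 0.8957.

Power ≈ 0.896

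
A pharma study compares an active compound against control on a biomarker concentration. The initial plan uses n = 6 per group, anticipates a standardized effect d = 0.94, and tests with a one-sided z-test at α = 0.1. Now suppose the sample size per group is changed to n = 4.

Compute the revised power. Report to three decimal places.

With n = 4 per group: δ = d·√(n/2) = 0.94 × √(4/2) = 1.3294. Critical value z_{0.1} = 1.282.
Revised power = P(Z > 1.282 − δ) = Φ(0.048) = 0.5191.

Power ≈ 0.519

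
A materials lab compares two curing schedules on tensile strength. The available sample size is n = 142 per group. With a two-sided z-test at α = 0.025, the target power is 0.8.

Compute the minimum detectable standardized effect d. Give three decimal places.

Required noncentrality: δ = z_{0.0125} + z_{0.20} = 2.241 + 0.842 = 3.083.
(Lower-tail contribution to power is negligible for δ > 0.)
δ = d·√(n/2) ⇒ d = δ/√(n/2) = 3.083/√(142/2) = 0.3659.

d ≈ 0.366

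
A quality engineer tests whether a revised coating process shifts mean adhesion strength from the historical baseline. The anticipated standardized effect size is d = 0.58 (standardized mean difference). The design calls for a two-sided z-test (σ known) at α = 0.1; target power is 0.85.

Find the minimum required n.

For power 0.85 need Φ(δ − z_{0.05}) = 0.85, so δ = z_{0.05} + z_{0.15} = 1.645 + 1.036 = 2.681.
(The Φ(−δ − z_{α/2}) term is vanishingly small for δ > 0 and is dropped in the standard sample-size formula.)
δ = d·√n ⇒ n = (δ/d)² = (2.681 / 0.58)² = 21.37.
Rounding up, n = 22.

n = 22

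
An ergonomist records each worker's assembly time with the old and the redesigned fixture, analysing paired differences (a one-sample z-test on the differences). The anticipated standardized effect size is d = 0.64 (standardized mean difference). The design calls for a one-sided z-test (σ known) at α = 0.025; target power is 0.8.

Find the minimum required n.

For power 0.8 need Φ(δ − z_{0.025}) = 0.8, so δ = z_{0.025} + z_{0.20} = 1.960 + 0.842 = 2.802.
δ = d·√n ⇒ n = (δ/d)² = (2.802 / 0.64)² = 19.16.
Round up to the next whole unit.

n = 20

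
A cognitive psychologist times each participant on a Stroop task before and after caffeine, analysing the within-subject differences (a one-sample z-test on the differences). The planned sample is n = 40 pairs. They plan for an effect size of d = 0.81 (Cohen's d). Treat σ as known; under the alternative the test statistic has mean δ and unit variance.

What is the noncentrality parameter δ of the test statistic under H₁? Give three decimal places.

δ ≈ 5.123

δ = d·√n = 0.81 × √40 = 5.1229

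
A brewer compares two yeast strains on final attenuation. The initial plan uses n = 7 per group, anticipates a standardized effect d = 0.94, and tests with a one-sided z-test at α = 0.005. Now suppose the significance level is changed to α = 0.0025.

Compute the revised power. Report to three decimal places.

δ = d·√(n/2) = 0.94 × √(7/2) = 1.7586 (unchanged). New critical value: z_{0.0025} = 2.807.
Revised power = Φ(δ − 2.807) = Φ(-1.048) = 0.1472.

Power ≈ 0.147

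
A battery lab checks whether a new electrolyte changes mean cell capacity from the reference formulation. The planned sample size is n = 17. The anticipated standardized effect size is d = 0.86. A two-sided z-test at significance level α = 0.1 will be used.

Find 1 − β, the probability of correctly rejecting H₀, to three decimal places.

Power ≈ 0.971

Noncentrality parameter: δ = d·√n = 0.86 × √17 = 3.5459
Two-sided α = 0.1 → critical value z_{0.05} = 1.645.
Power = Φ(δ − 1.645) + Φ(−δ − 1.645) = Φ(1.901) + Φ(-5.191) = 0.9714 + 0.0000 = 0.9714.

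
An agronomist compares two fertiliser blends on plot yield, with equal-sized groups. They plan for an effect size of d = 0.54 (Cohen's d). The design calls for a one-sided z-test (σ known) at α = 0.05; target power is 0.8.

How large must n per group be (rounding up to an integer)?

For power 0.8 need Φ(δ − z_{0.05}) = 0.8, so δ = z_{0.05} + z_{0.20} = 1.645 + 0.842 = 2.486.
δ = d·√(n/2) ⇒ n = 2(δ/d)² = 2 × (2.486 / 0.54)² = 42.40.
Round up to the next whole unit.

n = 43 per group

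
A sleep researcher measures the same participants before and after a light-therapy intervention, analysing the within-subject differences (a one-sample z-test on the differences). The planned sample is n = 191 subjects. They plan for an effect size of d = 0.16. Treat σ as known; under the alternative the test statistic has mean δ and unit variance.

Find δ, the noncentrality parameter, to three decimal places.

δ ≈ 2.211

δ = d·√n = 0.16 × √191 = 2.2112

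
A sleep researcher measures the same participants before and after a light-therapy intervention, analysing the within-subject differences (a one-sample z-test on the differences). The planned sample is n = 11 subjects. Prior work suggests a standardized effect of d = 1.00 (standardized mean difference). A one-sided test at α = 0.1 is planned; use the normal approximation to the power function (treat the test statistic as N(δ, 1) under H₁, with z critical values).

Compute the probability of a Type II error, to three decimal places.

β ≈ 0.021

Noncentrality parameter: δ = d·√n = 1.00 × √11 = 3.3166
One-sided α = 0.1 → critical value z_{0.1} = 1.282.
Power = P(Z > 1.282 − δ) = Φ(2.035) = 0.9791.
Type II error: β = 1 − power = 1 − 0.9791 = 0.0209.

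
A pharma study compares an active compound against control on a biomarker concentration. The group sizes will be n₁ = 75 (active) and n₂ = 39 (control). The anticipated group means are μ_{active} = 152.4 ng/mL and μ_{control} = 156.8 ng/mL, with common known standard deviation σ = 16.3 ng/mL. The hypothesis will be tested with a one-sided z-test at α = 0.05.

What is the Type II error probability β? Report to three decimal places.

β ≈ 0.609

Standardized effect: d = |μ_{active} − μ_{control}| / σ = |152.4 − 156.8| / 16.3 = 0.2699
Noncentrality parameter: δ = d / √(1/n₁ + 1/n₂) = 0.2699 / √(1/75 + 1/39) = 1.3673
Critical value for a one-sided test at α = 0.05: z_α = 1.645.
Power = Φ(δ − 1.645) = Φ(-0.278) = 0.3907.
Type II error: β = 1 − power = 1 − 0.3907 = 0.6093.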